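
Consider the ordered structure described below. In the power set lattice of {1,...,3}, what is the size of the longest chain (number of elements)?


A chain is a totally ordered subset; we count the number of elements in a maximum chain.
Compute, for each element x, the size of the longest chain ending at x:
  {}: 1
  {1}: 2
  {2}: 2
  {3}: 2
  {1,2}: 3
  {1,3}: 3
  ...
A maximum chain: {} < {1} < {1,2} < {1,2,3}
Number of elements in the longest chain: 4


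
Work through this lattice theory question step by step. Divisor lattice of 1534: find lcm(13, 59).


In a divisor lattice, join = lcm (least common multiple).
gcd(13,59) = 1
lcm(13,59) = 13*59/gcd = 767/1 = 767


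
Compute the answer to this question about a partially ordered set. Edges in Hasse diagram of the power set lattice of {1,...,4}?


A cover relation a -< b holds when a < b with no c strictly between.
Cover relations:
  {} -< {1}
  {} -< {2}
  {} -< {3}
  {} -< {4}
  {1} -< {1,2}
  {1} -< {1,3}
  {1} -< {1,4}
  {2} -< {1,2}
  ...24 more
Total: 32


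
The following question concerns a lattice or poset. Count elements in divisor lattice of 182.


Divisors of 182: [1, 2, 7, 13, 14, 26, 91, 182]
Count: 8


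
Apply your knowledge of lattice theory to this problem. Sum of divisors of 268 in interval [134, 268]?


Interval [134,268] in divisors of 268: [134, 268]
Sum = 402


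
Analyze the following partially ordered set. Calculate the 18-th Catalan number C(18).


C(n) = C(2n, n) / (n+1).
C(36, 18) = 9075135300
C(18) = 9075135300 / 19 = 477638700


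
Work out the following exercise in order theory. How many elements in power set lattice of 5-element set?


Power set = 2^n.
2^5 = 32


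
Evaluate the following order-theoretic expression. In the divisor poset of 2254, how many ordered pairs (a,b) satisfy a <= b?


The order relation is {(a,b) : a <= b}, reflexive so it includes (a,a).
Examples: (1,1), (1,1127), (1,14), (1,161), (1,2), ...
Total ordered pairs: 54


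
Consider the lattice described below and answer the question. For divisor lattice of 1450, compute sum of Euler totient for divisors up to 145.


Divisors of 1450 up to 145: [1, 2, 5, 10, 25, 29, 50, 58, 145]
phi values: [1, 1, 4, 4, 20, 28, 20, 28, 112]
Sum = 218


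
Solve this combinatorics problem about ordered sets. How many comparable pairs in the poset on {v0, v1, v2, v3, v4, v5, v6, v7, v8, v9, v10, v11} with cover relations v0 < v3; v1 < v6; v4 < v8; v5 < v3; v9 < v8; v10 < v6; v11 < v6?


A comparable pair {a,b} has a < b or b < a in the order.
Count unordered pairs where one element is strictly below the other.
Examples: {v0,v3}, {v1,v6}, {v3,v5}, {v4,v8}, ...
Total comparable pairs: 7


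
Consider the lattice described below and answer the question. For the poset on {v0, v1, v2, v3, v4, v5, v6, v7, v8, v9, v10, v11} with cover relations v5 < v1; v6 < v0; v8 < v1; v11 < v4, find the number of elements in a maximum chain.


A chain is a totally ordered subset; we count the number of elements in a maximum chain.
Compute, for each element x, the size of the longest chain ending at x:
  v2: 1
  v3: 1
  v5: 1
  v6: 1
  v7: 1
  v8: 1
  ...
A maximum chain: v6 < v0
Number of elements in the longest chain: 2


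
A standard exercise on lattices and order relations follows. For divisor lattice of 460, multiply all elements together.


Divisors of 460: [1, 2, 4, 5, 10, 20, 23, 46, 92, 115, 230, 460]
Product = n^(d(n)/2) = 460^(12/2)
Product = 9474296896000000


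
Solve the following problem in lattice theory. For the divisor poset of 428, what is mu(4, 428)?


In a divisor lattice, mu(a,b) = mu(b/a) where mu is the classical Mobius function.
b/a = 428/4 = 107
Prime factorization of 107: primes [107]
107 is squarefree with 1 prime factor(s), so mu(107) = (-1)^1 = -1


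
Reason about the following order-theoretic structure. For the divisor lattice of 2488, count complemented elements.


An element a is complemented if some b has a meet b = bottom, a join b = top.
a is complemented iff gcd(a, n/a)=1, i.e. a is a unitary divisor of 2488.
Complemented elements: 1, 8, 311, 2488
Count: 4


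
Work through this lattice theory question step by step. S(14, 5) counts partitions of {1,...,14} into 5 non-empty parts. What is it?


S(n,k) = k*S(n-1,k) + S(n-1,k-1).
S(13,5) = 7508501, S(13,4) = 2532530
S(14,5) = 5*7508501 + 2532530 = 37542505 + 2532530
S(14,5) = 40075035


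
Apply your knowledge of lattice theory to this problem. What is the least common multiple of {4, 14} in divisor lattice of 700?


In a divisor lattice, join = lcm (least common multiple).
Compute lcm iteratively: start with first element, then lcm(current, next).
Elements: [4, 14]
lcm(4,14) = 28
Final lcm = 28


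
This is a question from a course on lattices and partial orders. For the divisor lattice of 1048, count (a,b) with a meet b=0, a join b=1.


Complement pair (a,b): a meet b = bottom, a join b = top.
Here: gcd(a,b)=1 and lcm(a,b)=1048, i.e. a*b=1048 with a,b coprime.
Pairs found: (1,1048), (8,131), (131,8), (1048,1)
Total ordered pairs: 4


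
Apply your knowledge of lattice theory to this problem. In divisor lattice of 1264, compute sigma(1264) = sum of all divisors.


sigma(n) = sum of divisors.
Divisors of 1264: [1, 2, 4, 8, 16, 79, 158, 316, 632, 1264]
Sum = 2480


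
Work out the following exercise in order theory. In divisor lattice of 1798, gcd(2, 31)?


Meet=gcd.
gcd(2,31)=1


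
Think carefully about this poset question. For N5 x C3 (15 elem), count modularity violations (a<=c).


Modular law: if a <= c then a v (b ^ c) = (a v b) ^ c.
Check all triples (a,b,c) with a <= c among 15 elements.
  e.g. a=(a,0), b=(c,0), c=(b,0): lhs=(a,0) != rhs=(b,0)
  e.g. a=(a,0), b=(c,1), c=(b,0): lhs=(a,0) != rhs=(b,0)
Total violating triples: 18


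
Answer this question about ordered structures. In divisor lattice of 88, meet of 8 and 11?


In a divisor lattice, meet = gcd (greatest common divisor).
By Euclidean algorithm or factoring: gcd(8,11) = 1


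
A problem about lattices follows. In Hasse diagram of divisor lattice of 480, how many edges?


A cover relation a -< b holds when a < b with no c strictly between.
Cover relations:
  1 -< 2
  1 -< 3
  1 -< 5
  2 -< 4
  2 -< 6
  2 -< 10
  3 -< 6
  3 -< 15
  ...36 more
Total: 44


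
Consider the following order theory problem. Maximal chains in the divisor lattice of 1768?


A maximal chain goes from the minimum element to a maximal element via cover relations.
Counting all min-to-max paths in the cover graph.
Total maximal chains: 20


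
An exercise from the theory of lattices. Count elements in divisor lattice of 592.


Divisors of 592: [1, 2, 4, 8, 16, 37, 74, 148, 296, 592]
Count: 10


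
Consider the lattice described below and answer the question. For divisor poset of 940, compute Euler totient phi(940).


phi(n) = n * prod_{p|n} (1 - 1/p).
Prime divisors of 940: [2, 5, 47]
phi(940) = 940 * (1 - 1/2) * (1 - 1/5) * (1 - 1/47)
phi(940) = 368


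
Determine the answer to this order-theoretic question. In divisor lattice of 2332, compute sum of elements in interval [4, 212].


Interval [4,212] in divisors of 2332: [4, 212]
Sum = 216


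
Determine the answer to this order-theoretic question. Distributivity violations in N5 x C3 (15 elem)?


Distributive law: a ^ (b v c) = (a ^ b) v (a ^ c).
Check all 15^3 = 3375 ordered triples (a,b,c).
  e.g. a=(b,0), b=(a,0), c=(c,0): lhs=(b,0) != rhs=(a,0)
  e.g. a=(b,0), b=(a,0), c=(c,1): lhs=(b,0) != rhs=(a,0)
Total violating triples: 54


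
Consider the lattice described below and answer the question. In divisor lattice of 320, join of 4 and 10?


In a divisor lattice, join = lcm (least common multiple).
gcd(4,10) = 2
lcm(4,10) = 4*10/gcd = 40/2 = 20


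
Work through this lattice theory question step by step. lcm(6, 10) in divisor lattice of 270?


Join=lcm.
gcd(6,10)=2
lcm=30


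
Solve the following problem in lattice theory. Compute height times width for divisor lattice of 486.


Height = length of longest chain minus 1; width = size of largest antichain.
A maximum chain: 1 | 3 | 9 | 27 | 81 | 243 | 486  (height 6).
A maximum antichain: {2, 3}  (width 2).
Product = 6 * 2 = 12


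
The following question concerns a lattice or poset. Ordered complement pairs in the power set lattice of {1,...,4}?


Complement pair (a,b): a meet b = bottom, a join b = top.
Here: A intersect B = {} and A union B = {1,...,4}.
Pairs found: ({},{1,2,3,4}), ({1},{2,3,4}), ({2},{1,3,4}), ({3},{1,2,4}), ... (12 more)
Total ordered pairs: 16


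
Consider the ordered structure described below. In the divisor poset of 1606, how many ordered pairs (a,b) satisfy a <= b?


The order relation is {(a,b) : a <= b}, reflexive so it includes (a,a).
Examples: (1,1), (1,11), (1,146), (1,1606), (1,2), ...
Total ordered pairs: 27


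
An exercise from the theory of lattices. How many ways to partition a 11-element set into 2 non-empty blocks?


S(n,k) = k*S(n-1,k) + S(n-1,k-1).
S(10,2) = 511, S(10,1) = 1
S(11,2) = 2*511 + 1 = 1022 + 1
S(11,2) = 1023


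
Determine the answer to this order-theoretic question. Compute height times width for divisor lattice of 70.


Height = length of longest chain minus 1; width = size of largest antichain.
A maximum chain: 1 | 7 | 35 | 70  (height 3).
A maximum antichain: {2, 5, 7}  (width 3).
Product = 3 * 3 = 9


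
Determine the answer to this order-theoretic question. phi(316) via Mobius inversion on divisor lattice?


phi(n) = n * prod_{p|n} (1 - 1/p).
Prime divisors of 316: [2, 79]
phi(316) = 316 * (1 - 1/2) * (1 - 1/79)
phi(316) = 156


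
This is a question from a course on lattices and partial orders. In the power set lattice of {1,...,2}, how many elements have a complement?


An element a is complemented if some b has a meet b = bottom, a join b = top.
every subset A has complement S\A, so all elements are complemented.
Complemented elements: {}, {1}, {2}, {1,2}
Count: 4


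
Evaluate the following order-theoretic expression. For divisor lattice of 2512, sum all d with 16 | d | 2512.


Interval [16,2512] in divisors of 2512: [16, 2512]
Sum = 2528


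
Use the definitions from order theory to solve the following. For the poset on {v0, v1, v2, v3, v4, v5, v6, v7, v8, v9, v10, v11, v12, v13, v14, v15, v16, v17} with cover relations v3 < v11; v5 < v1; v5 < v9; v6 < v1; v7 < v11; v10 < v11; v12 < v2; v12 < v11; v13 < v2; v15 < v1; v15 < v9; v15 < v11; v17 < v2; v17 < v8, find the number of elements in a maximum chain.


A chain is a totally ordered subset; we count the number of elements in a maximum chain.
Compute, for each element x, the size of the longest chain ending at x:
  v0: 1
  v3: 1
  v4: 1
  v5: 1
  v6: 1
  v7: 1
  ...
A maximum chain: v5 < v1
Number of elements in the longest chain: 2


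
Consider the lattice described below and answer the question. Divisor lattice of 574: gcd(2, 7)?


Meet=gcd.
gcd(2,7)=1


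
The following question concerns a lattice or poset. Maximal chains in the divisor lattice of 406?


A maximal chain goes from the minimum element to a maximal element via cover relations.
Counting all min-to-max paths in the cover graph.
Total maximal chains: 6


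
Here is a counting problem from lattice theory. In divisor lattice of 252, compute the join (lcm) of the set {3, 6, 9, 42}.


In a divisor lattice, join = lcm (least common multiple).
Compute lcm iteratively: start with first element, then lcm(current, next).
Elements: [3, 6, 9, 42]
lcm(3,6) = 6
lcm(6,9) = 18
lcm(18,42) = 126
Final lcm = 126


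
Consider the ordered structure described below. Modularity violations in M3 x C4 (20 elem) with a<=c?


Modular law: if a <= c then a v (b ^ c) = (a v b) ^ c.
Check all triples (a,b,c) with a <= c among 20 elements.
This lattice is modular (diamonds M_m and their chain-products are modular).
Total violating triples: 0


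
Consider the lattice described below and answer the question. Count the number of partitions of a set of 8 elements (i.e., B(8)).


B(n) = number of set partitions of an n-element set.
B(n) satisfies the recurrence: B(n+1) = sum_k C(n,k)*B(k).
B(8) = 4140


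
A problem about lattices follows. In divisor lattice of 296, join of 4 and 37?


In a divisor lattice, join = lcm (least common multiple).
gcd(4,37) = 1
lcm(4,37) = 4*37/gcd = 148/1 = 148


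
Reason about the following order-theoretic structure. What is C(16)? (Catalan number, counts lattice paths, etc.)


C(n) = C(2n, n) / (n+1).
C(32, 16) = 601080390
C(16) = 601080390 / 17 = 35357670


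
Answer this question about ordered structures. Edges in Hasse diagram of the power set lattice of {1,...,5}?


A cover relation a -< b holds when a < b with no c strictly between.
Cover relations:
  {} -< {1}
  {} -< {2}
  {} -< {3}
  {} -< {4}
  {} -< {5}
  {1} -< {1,2}
  {1} -< {1,3}
  {1} -< {1,4}
  ...72 more
Total: 80


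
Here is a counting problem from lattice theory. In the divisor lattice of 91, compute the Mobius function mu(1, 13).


In a divisor lattice, mu(a,b) = mu(b/a) where mu is the classical Mobius function.
b/a = 13/1 = 13
Prime factorization of 13: primes [13]
13 is squarefree with 1 prime factor(s), so mu(13) = (-1)^1 = -1


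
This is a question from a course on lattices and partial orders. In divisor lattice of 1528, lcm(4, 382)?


Join=lcm.
gcd(4,382)=2
lcm=764


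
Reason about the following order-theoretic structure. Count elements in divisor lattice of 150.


Divisors of 150: [1, 2, 3, 5, 6, 10, 15, 25, 30, 50, 75, 150]
Count: 12


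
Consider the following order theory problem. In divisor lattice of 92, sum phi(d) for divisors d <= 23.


Divisors of 92 up to 23: [1, 2, 4, 23]
phi values: [1, 1, 2, 22]
Sum = 26


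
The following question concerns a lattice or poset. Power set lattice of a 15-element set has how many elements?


Power set = 2^n.
2^15 = 32768


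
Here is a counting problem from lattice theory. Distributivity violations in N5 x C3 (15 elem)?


Distributive law: a ^ (b v c) = (a ^ b) v (a ^ c).
Check all 15^3 = 3375 ordered triples (a,b,c).
  e.g. a=(b,0), b=(a,0), c=(c,0): lhs=(b,0) != rhs=(a,0)
  e.g. a=(b,0), b=(a,0), c=(c,1): lhs=(b,0) != rhs=(a,0)
Total violating triples: 54


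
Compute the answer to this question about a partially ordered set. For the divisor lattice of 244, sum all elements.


sigma(n) = sum of divisors.
Divisors of 244: [1, 2, 4, 61, 122, 244]
Sum = 434


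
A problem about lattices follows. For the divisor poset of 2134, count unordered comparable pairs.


A comparable pair {a,b} has a < b or b < a in the order.
Count unordered pairs where one element is strictly below the other.
Examples: {1,2}, {1,11}, {1,22}, {1,97}, ...
Total comparable pairs: 19


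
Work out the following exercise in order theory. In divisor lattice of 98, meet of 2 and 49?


In a divisor lattice, meet = gcd (greatest common divisor).
By Euclidean algorithm or factoring: gcd(2,49) = 1


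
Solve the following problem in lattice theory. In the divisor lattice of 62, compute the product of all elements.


Divisors of 62: [1, 2, 31, 62]
Product = n^(d(n)/2) = 62^(4/2)
Product = 3844


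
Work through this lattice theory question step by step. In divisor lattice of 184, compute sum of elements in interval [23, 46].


Interval [23,46] in divisors of 184: [23, 46]
Sum = 69


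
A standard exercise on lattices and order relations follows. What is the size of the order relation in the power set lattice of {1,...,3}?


The order relation is {(a,b) : a <= b}, reflexive so it includes (a,a).
Examples: ({},{}), ({},{1,2}), ({},{1,2,3}), ({},{1,3}), ({},{1}), ...
Total ordered pairs: 27


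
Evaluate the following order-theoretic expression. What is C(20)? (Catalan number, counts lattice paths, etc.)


C(n) = C(2n, n) / (n+1).
C(40, 20) = 137846528820
C(20) = 137846528820 / 21 = 6564120420


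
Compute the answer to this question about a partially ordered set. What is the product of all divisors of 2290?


Divisors of 2290: [1, 2, 5, 10, 229, 458, 1145, 2290]
Product = n^(d(n)/2) = 2290^(8/2)
Product = 27500584810000


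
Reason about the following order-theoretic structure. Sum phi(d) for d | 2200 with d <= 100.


Divisors of 2200 up to 100: [1, 2, 4, 5, 8, 10, 11, 20, 22, 25, 40, 44, 50, 55, 88, 100]
phi values: [1, 1, 2, 4, 4, 4, 10, 8, 10, 20, 16, 20, 20, 40, 40, 40]
Sum = 240


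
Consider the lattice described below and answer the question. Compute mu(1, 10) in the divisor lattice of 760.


In a divisor lattice, mu(a,b) = mu(b/a) where mu is the classical Mobius function.
b/a = 10/1 = 10
Prime factorization of 10: primes [2, 5]
10 is squarefree with 2 prime factor(s), so mu(10) = (-1)^2 = 1


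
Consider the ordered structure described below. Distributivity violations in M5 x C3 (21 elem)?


Distributive law: a ^ (b v c) = (a ^ b) v (a ^ c).
Check all 21^3 = 9261 ordered triples (a,b,c).
  e.g. a=(a1,0), b=(a2,0), c=(a3,0): lhs=(a1,0) != rhs=(0,0)
  e.g. a=(a1,0), b=(a2,0), c=(a3,1): lhs=(a1,0) != rhs=(0,0)
Total violating triples: 1620


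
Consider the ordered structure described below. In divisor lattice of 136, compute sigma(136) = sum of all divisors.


sigma(n) = sum of divisors.
Divisors of 136: [1, 2, 4, 8, 17, 34, 68, 136]
Sum = 270


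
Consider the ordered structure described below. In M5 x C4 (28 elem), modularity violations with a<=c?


Modular law: if a <= c then a v (b ^ c) = (a v b) ^ c.
Check all triples (a,b,c) with a <= c among 28 elements.
This lattice is modular (diamonds M_m and their chain-products are modular).
Total violating triples: 0


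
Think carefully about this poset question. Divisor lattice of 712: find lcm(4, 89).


In a divisor lattice, join = lcm (least common multiple).
gcd(4,89) = 1
lcm(4,89) = 4*89/gcd = 356/1 = 356


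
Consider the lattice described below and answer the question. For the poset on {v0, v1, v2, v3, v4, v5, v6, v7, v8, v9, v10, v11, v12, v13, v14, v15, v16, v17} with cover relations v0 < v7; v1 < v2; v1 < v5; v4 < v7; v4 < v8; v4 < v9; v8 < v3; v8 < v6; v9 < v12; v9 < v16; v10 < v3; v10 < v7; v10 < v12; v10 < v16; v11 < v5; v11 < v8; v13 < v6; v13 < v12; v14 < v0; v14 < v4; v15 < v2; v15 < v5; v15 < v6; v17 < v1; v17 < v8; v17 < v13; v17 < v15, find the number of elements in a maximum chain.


A chain is a totally ordered subset; we count the number of elements in a maximum chain.
Compute, for each element x, the size of the longest chain ending at x:
  v10: 1
  v11: 1
  v14: 1
  v17: 1
  v0: 2
  v1: 2
  ...
A maximum chain: v14 < v4 < v8 < v3
Number of elements in the longest chain: 4


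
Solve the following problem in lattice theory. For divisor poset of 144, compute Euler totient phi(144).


phi(n) = n * prod_{p|n} (1 - 1/p).
Prime divisors of 144: [2, 3]
phi(144) = 144 * (1 - 1/2) * (1 - 1/3)
phi(144) = 48


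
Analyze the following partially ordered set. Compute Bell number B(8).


B(n) = number of set partitions of an n-element set.
B(n) satisfies the recurrence: B(n+1) = sum_k C(n,k)*B(k).
B(8) = 4140


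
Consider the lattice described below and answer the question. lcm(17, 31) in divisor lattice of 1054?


Join=lcm.
gcd(17,31)=1
lcm=527


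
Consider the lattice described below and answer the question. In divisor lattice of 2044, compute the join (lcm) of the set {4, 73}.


In a divisor lattice, join = lcm (least common multiple).
Compute lcm iteratively: start with first element, then lcm(current, next).
Elements: [4, 73]
lcm(4,73) = 292
Final lcm = 292


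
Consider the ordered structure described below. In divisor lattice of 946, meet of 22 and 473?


In a divisor lattice, meet = gcd (greatest common divisor).
By Euclidean algorithm or factoring: gcd(22,473) = 11


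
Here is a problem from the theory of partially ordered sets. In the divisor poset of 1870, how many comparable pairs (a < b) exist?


A comparable pair {a,b} has a < b or b < a in the order.
Count unordered pairs where one element is strictly below the other.
Examples: {1,2}, {1,5}, {1,10}, {1,11}, ...
Total comparable pairs: 65


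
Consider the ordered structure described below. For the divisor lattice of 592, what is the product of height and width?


Height = length of longest chain minus 1; width = size of largest antichain.
A maximum chain: 1 | 37 | 74 | 148 | 296 | 592  (height 5).
A maximum antichain: {2, 37}  (width 2).
Product = 5 * 2 = 10


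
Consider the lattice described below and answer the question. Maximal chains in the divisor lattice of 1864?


A maximal chain goes from the minimum element to a maximal element via cover relations.
Counting all min-to-max paths in the cover graph.
Total maximal chains: 4


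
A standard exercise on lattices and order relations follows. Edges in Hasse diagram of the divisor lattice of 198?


A cover relation a -< b holds when a < b with no c strictly between.
Cover relations:
  1 -< 2
  1 -< 3
  1 -< 11
  2 -< 6
  2 -< 22
  3 -< 6
  3 -< 9
  3 -< 33
  ...12 more
Total: 20


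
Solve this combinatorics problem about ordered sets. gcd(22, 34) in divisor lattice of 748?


Meet=gcd.
gcd(22,34)=2


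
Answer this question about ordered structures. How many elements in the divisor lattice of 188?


Divisors of 188: [1, 2, 4, 47, 94, 188]
Count: 6


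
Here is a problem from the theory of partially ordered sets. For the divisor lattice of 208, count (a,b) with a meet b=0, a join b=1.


Complement pair (a,b): a meet b = bottom, a join b = top.
Here: gcd(a,b)=1 and lcm(a,b)=208, i.e. a*b=208 with a,b coprime.
Pairs found: (1,208), (13,16), (16,13), (208,1)
Total ordered pairs: 4


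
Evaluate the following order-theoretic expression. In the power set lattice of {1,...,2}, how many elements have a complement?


An element a is complemented if some b has a meet b = bottom, a join b = top.
every subset A has complement S\A, so all elements are complemented.
Complemented elements: {}, {1}, {2}, {1,2}
Count: 4


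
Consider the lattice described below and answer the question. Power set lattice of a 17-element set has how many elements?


Power set = 2^n.
2^17 = 131072


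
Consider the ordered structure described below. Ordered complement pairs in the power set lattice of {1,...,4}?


Complement pair (a,b): a meet b = bottom, a join b = top.
Here: A intersect B = {} and A union B = {1,...,4}.
Pairs found: ({},{1,2,3,4}), ({1},{2,3,4}), ({2},{1,3,4}), ({3},{1,2,4}), ... (12 more)
Total ordered pairs: 16


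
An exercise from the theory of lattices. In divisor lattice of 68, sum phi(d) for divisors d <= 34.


Divisors of 68 up to 34: [1, 2, 4, 17, 34]
phi values: [1, 1, 2, 16, 16]
Sum = 36


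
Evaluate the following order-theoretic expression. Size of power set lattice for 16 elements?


Power set = 2^n.
2^16 = 65536


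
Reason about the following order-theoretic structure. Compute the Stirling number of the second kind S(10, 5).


S(n,k) = k*S(n-1,k) + S(n-1,k-1).
S(9,5) = 6951, S(9,4) = 7770
S(10,5) = 5*6951 + 7770 = 34755 + 7770
S(10,5) = 42525


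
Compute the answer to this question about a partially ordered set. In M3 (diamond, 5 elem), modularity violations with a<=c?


Modular law: if a <= c then a v (b ^ c) = (a v b) ^ c.
Check all triples (a,b,c) with a <= c among 5 elements.
This lattice is modular (diamonds M_m and their chain-products are modular).
Total violating triples: 0


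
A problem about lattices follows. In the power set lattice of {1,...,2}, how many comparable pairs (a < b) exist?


A comparable pair {a,b} has a < b or b < a in the order.
Count unordered pairs where one element is strictly below the other.
Examples: {{},{1}}, {{},{2}}, {{},{1,2}}, {{1},{1,2}}, ...
Total comparable pairs: 5


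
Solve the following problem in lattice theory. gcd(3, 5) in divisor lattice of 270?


Meet=gcd.
gcd(3,5)=1


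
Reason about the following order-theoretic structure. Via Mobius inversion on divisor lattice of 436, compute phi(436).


phi(n) = n * prod_{p|n} (1 - 1/p).
Prime divisors of 436: [2, 109]
phi(436) = 436 * (1 - 1/2) * (1 - 1/109)
phi(436) = 216


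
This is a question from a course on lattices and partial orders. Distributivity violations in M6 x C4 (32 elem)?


Distributive law: a ^ (b v c) = (a ^ b) v (a ^ c).
Check all 32^3 = 32768 ordered triples (a,b,c).
  e.g. a=(a1,0), b=(a2,0), c=(a3,0): lhs=(a1,0) != rhs=(0,0)
  e.g. a=(a1,0), b=(a2,0), c=(a3,1): lhs=(a1,0) != rhs=(0,0)
Total violating triples: 7680


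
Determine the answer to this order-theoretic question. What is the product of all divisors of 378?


Divisors of 378: [1, 2, 3, 6, 7, 9, 14, 18, 21, 27, 42, 54, 63, 126, 189, 378]
Product = n^(d(n)/2) = 378^(16/2)
Product = 416806419029812551936


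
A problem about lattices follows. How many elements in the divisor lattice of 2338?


Divisors of 2338: [1, 2, 7, 14, 167, 334, 1169, 2338]
Count: 8


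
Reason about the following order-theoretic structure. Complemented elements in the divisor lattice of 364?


An element a is complemented if some b has a meet b = bottom, a join b = top.
a is complemented iff gcd(a, n/a)=1, i.e. a is a unitary divisor of 364.
Complemented elements: 1, 4, 7, 13, 28, 52, ... (2 more)
Count: 8


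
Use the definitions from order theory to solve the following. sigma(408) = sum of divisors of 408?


sigma(n) = sum of divisors.
Divisors of 408: [1, 2, 3, 4, 6, 8, 12, 17, 24, 34, 51, 68, 102, 136, 204, 408]
Sum = 1080


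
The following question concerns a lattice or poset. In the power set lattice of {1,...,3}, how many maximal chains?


A maximal chain goes from the minimum element to a maximal element via cover relations.
Counting all min-to-max paths in the cover graph.
Total maximal chains: 6


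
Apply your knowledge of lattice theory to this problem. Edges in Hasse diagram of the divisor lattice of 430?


A cover relation a -< b holds when a < b with no c strictly between.
Cover relations:
  1 -< 2
  1 -< 5
  1 -< 43
  2 -< 10
  2 -< 86
  5 -< 10
  5 -< 215
  10 -< 430
  ...4 more
Total: 12


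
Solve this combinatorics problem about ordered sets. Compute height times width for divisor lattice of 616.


Height = length of longest chain minus 1; width = size of largest antichain.
A maximum chain: 1 | 11 | 77 | 154 | 308 | 616  (height 5).
A maximum antichain: {4, 14, 22, 77}  (width 4).
Product = 5 * 4 = 20


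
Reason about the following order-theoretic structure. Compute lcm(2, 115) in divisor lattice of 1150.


In a divisor lattice, join = lcm (least common multiple).
gcd(2,115) = 1
lcm(2,115) = 2*115/gcd = 230/1 = 230


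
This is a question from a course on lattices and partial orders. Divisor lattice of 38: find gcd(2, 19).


In a divisor lattice, meet = gcd (greatest common divisor).
By Euclidean algorithm or factoring: gcd(2,19) = 1


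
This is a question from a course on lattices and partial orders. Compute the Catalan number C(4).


C(n) = C(2n, n) / (n+1).
C(8, 4) = 70
C(4) = 70 / 5 = 14


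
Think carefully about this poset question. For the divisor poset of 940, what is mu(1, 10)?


In a divisor lattice, mu(a,b) = mu(b/a) where mu is the classical Mobius function.
b/a = 10/1 = 10
Prime factorization of 10: primes [2, 5]
10 is squarefree with 2 prime factor(s), so mu(10) = (-1)^2 = 1


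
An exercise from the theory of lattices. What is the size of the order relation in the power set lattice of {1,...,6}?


The order relation is {(a,b) : a <= b}, reflexive so it includes (a,a).
Examples: ({},{}), ({},{1,2}), ({},{1,2,3}), ({},{1,2,3,4}), ({},{1,2,3,4,5}), ...
Total ordered pairs: 729


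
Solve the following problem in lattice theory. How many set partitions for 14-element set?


B(n) = number of set partitions of an n-element set.
B(n) satisfies the recurrence: B(n+1) = sum_k C(n,k)*B(k).
B(14) = 190899322


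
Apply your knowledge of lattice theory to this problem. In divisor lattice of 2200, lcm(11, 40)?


Join=lcm.
gcd(11,40)=1
lcm=440


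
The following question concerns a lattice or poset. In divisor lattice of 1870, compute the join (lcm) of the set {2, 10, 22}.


In a divisor lattice, join = lcm (least common multiple).
Compute lcm iteratively: start with first element, then lcm(current, next).
Elements: [2, 10, 22]
lcm(2,10) = 10
lcm(10,22) = 110
Final lcm = 110


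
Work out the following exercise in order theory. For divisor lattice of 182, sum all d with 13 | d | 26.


Interval [13,26] in divisors of 182: [13, 26]
Sum = 39


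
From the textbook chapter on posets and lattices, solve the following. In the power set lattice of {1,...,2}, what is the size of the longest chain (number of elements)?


A chain is a totally ordered subset; we count the number of elements in a maximum chain.
Compute, for each element x, the size of the longest chain ending at x:
  {}: 1
  {1}: 2
  {2}: 2
  {1,2}: 3
A maximum chain: {} < {1} < {1,2}
Number of elements in the longest chain: 3


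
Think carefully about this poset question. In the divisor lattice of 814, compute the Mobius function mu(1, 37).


In a divisor lattice, mu(a,b) = mu(b/a) where mu is the classical Mobius function.
b/a = 37/1 = 37
Prime factorization of 37: primes [37]
37 is squarefree with 1 prime factor(s), so mu(37) = (-1)^1 = -1


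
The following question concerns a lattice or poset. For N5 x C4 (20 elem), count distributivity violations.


Distributive law: a ^ (b v c) = (a ^ b) v (a ^ c).
Check all 20^3 = 8000 ordered triples (a,b,c).
  e.g. a=(b,0), b=(a,0), c=(c,0): lhs=(b,0) != rhs=(a,0)
  e.g. a=(b,0), b=(a,0), c=(c,1): lhs=(b,0) != rhs=(a,0)
Total violating triples: 128


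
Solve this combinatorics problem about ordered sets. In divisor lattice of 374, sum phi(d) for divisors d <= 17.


Divisors of 374 up to 17: [1, 2, 11, 17]
phi values: [1, 1, 10, 16]
Sum = 28


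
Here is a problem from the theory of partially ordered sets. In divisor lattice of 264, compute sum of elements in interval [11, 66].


Interval [11,66] in divisors of 264: [11, 22, 33, 66]
Sum = 132


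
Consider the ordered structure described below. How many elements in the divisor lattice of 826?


Divisors of 826: [1, 2, 7, 14, 59, 118, 413, 826]
Count: 8


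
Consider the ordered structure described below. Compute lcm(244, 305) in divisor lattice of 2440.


In a divisor lattice, join = lcm (least common multiple).
gcd(244,305) = 61
lcm(244,305) = 244*305/gcd = 74420/61 = 1220


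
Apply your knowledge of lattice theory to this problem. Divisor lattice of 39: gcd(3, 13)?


Meet=gcd.
gcd(3,13)=1


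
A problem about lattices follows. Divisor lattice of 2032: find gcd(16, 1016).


In a divisor lattice, meet = gcd (greatest common divisor).
By Euclidean algorithm or factoring: gcd(16,1016) = 8


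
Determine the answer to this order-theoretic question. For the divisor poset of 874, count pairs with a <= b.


The order relation is {(a,b) : a <= b}, reflexive so it includes (a,a).
Examples: (1,1), (1,19), (1,2), (1,23), (1,38), ...
Total ordered pairs: 27


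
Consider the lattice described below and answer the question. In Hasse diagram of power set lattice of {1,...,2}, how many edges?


A cover relation a -< b holds when a < b with no c strictly between.
Cover relations:
  {} -< {1}
  {} -< {2}
  {1} -< {1,2}
  {2} -< {1,2}
Total: 4


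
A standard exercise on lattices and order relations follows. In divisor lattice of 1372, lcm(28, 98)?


Join=lcm.
gcd(28,98)=14
lcm=196


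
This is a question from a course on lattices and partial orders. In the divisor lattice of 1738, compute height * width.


Height = length of longest chain minus 1; width = size of largest antichain.
A maximum chain: 1 | 79 | 869 | 1738  (height 3).
A maximum antichain: {2, 11, 79}  (width 3).
Product = 3 * 3 = 9


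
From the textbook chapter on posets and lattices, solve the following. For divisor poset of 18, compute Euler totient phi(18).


phi(n) = n * prod_{p|n} (1 - 1/p).
Prime divisors of 18: [2, 3]
phi(18) = 18 * (1 - 1/2) * (1 - 1/3)
phi(18) = 6


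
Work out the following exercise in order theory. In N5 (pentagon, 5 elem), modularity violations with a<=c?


Modular law: if a <= c then a v (b ^ c) = (a v b) ^ c.
Check all triples (a,b,c) with a <= c among 5 elements.
  e.g. a=a, b=c, c=b: lhs=a != rhs=b
Total violating triples: 1


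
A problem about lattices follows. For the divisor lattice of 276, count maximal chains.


A maximal chain goes from the minimum element to a maximal element via cover relations.
Counting all min-to-max paths in the cover graph.
Total maximal chains: 12


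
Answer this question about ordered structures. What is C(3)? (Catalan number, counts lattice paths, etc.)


C(n) = C(2n, n) / (n+1).
C(6, 3) = 20
C(3) = 20 / 4 = 5


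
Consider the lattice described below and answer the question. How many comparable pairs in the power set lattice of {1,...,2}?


A comparable pair {a,b} has a < b or b < a in the order.
Count unordered pairs where one element is strictly below the other.
Examples: {{},{1}}, {{},{2}}, {{},{1,2}}, {{1},{1,2}}, ...
Total comparable pairs: 5


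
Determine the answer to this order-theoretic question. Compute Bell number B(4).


B(n) = number of set partitions of an n-element set.
B(n) satisfies the recurrence: B(n+1) = sum_k C(n,k)*B(k).
B(4) = 15


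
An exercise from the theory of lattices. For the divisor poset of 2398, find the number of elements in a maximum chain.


A chain is a totally ordered subset; we count the number of elements in a maximum chain.
Compute, for each element x, the size of the longest chain ending at x:
  1: 1
  2: 2
  11: 2
  109: 2
  22: 3
  218: 3
  ...
A maximum chain: 1 < 2 < 22 < 2398
Number of elements in the longest chain: 4


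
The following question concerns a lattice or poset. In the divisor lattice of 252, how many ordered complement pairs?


Complement pair (a,b): a meet b = bottom, a join b = top.
Here: gcd(a,b)=1 and lcm(a,b)=252, i.e. a*b=252 with a,b coprime.
Pairs found: (1,252), (4,63), (7,36), (9,28), ... (4 more)
Total ordered pairs: 8


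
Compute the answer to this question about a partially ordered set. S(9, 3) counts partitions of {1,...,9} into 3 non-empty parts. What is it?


S(n,k) = k*S(n-1,k) + S(n-1,k-1).
S(8,3) = 966, S(8,2) = 127
S(9,3) = 3*966 + 127 = 2898 + 127
S(9,3) = 3025


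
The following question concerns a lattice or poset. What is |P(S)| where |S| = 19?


Power set = 2^n.
2^19 = 524288


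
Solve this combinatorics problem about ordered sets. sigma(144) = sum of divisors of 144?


sigma(n) = sum of divisors.
Divisors of 144: [1, 2, 3, 4, 6, 8, 9, 12, 16, 18, 24, 36, 48, 72, 144]
Sum = 403


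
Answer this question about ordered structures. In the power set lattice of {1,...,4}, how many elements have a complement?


An element a is complemented if some b has a meet b = bottom, a join b = top.
every subset A has complement S\A, so all elements are complemented.
Complemented elements: {}, {1}, {2}, {3}, {4}, {1,2}, ... (10 more)
Count: 16


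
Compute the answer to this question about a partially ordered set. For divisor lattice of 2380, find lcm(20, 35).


In a divisor lattice, join = lcm (least common multiple).
Compute lcm iteratively: start with first element, then lcm(current, next).
Elements: [20, 35]
lcm(20,35) = 140
Final lcm = 140


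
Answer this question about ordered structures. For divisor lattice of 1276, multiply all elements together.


Divisors of 1276: [1, 2, 4, 11, 22, 29, 44, 58, 116, 319, 638, 1276]
Product = n^(d(n)/2) = 1276^(12/2)
Product = 4316224706044235776


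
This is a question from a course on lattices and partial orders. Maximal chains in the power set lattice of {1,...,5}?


A maximal chain goes from the minimum element to a maximal element via cover relations.
Counting all min-to-max paths in the cover graph.
Total maximal chains: 120


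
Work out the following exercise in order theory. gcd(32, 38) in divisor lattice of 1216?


Meet=gcd.
gcd(32,38)=2


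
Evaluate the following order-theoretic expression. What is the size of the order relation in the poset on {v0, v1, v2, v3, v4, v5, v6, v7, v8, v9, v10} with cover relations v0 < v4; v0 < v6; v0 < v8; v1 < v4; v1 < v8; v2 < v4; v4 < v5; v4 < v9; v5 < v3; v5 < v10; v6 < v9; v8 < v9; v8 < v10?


The order relation is {(a,b) : a <= b}, reflexive so it includes (a,a).
Examples: (v0,v0), (v0,v10), (v0,v3), (v0,v4), (v0,v5), ...
Total ordered pairs: 38


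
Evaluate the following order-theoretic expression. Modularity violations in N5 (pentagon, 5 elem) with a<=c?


Modular law: if a <= c then a v (b ^ c) = (a v b) ^ c.
Check all triples (a,b,c) with a <= c among 5 elements.
  e.g. a=a, b=c, c=b: lhs=a != rhs=b
Total violating triples: 1


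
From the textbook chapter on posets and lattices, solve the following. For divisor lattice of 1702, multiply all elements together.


Divisors of 1702: [1, 2, 23, 37, 46, 74, 851, 1702]
Product = n^(d(n)/2) = 1702^(8/2)
Product = 8391473414416


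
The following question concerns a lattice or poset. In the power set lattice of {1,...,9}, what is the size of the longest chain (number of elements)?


A chain is a totally ordered subset; we count the number of elements in a maximum chain.
Compute, for each element x, the size of the longest chain ending at x:
  {}: 1
  {1}: 2
  {2}: 2
  {3}: 2
  {4}: 2
  {5}: 2
  ...
A maximum chain: {} < {1} < {1,2} < {1,2,3} < {1,2,3,4} < {1,2,3,4,5} < {1,2,3,4,5,6} < {1,2,3,4,5,6,7} < {1,2,3,4,5,6,7,8} < {1,2,3,4,5,6,7,8,9}
Number of elements in the longest chain: 10


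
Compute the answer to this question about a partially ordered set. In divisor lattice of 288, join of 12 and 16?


In a divisor lattice, join = lcm (least common multiple).
gcd(12,16) = 4
lcm(12,16) = 12*16/gcd = 192/4 = 48


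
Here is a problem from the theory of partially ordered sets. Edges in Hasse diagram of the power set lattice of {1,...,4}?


A cover relation a -< b holds when a < b with no c strictly between.
Cover relations:
  {} -< {1}
  {} -< {2}
  {} -< {3}
  {} -< {4}
  {1} -< {1,2}
  {1} -< {1,3}
  {1} -< {1,4}
  {2} -< {1,2}
  ...24 more
Total: 32


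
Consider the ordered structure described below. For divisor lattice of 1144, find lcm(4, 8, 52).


In a divisor lattice, join = lcm (least common multiple).
Compute lcm iteratively: start with first element, then lcm(current, next).
Elements: [4, 8, 52]
lcm(4,8) = 8
lcm(8,52) = 104
Final lcm = 104


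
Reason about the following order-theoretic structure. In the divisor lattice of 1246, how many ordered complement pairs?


Complement pair (a,b): a meet b = bottom, a join b = top.
Here: gcd(a,b)=1 and lcm(a,b)=1246, i.e. a*b=1246 with a,b coprime.
Pairs found: (1,1246), (2,623), (7,178), (14,89), ... (4 more)
Total ordered pairs: 8


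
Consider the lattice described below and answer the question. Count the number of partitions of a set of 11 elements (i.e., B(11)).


B(n) = number of set partitions of an n-element set.
B(n) satisfies the recurrence: B(n+1) = sum_k C(n,k)*B(k).
B(11) = 678570


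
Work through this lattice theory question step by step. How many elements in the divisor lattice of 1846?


Divisors of 1846: [1, 2, 13, 26, 71, 142, 923, 1846]
Count: 8


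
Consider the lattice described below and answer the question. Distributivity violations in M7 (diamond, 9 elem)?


Distributive law: a ^ (b v c) = (a ^ b) v (a ^ c).
Check all 9^3 = 729 ordered triples (a,b,c).
  e.g. a=a1, b=a2, c=a3: lhs=a1 != rhs=0
  e.g. a=a1, b=a2, c=a4: lhs=a1 != rhs=0
Total violating triples: 210
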